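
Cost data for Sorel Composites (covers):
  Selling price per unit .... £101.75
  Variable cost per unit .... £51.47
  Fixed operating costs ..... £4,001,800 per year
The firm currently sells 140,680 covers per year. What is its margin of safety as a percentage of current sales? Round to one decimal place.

Unit CM = price − variable cost = £101.75 − £51.47 = £50.28. Break-even units = £4,001,800 ÷ £50.28 = 79,590.29; break-even revenue = 79,590.29 × £101.75 = £8,098,312.45.
Current sales = 140,680 × £101.75 = £14,314,190.00.
Margin of safety = (£14,314,190.00 − £8,098,312.45) ÷ £14,314,190.00 = 43.4%.

43.4%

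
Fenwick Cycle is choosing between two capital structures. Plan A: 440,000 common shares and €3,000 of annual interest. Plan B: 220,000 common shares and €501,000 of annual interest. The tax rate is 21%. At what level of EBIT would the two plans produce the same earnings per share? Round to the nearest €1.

€999,000

At indifference, (EBIT − 3,000)(1 − t)/440,000 = (EBIT − 501,000)(1 − t)/220,000.
Cancelling (1 − t) and cross-multiplying: 220,000·(EBIT − 3,000) = 440,000·(EBIT − 501,000).
EBIT × (440,000 − 220,000) = 501,000 × 440,000 − 3,000 × 220,000 = 219,780,000,000, so EBIT = 219,780,000,000 ÷ 220,000 = 999,000.00.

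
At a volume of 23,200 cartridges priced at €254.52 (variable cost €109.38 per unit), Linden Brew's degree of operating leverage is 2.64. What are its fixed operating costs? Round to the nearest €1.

€2,091,775

Contribution at this volume is 23,200 × €145.14 = €3,367,248.00.
DOL = contribution / EBIT, so EBIT = €3,367,248.00 / 2.64 = €1,275,472.73.
And FC = contribution − EBIT = €3,367,248.00 − €1,275,472.73 = €2,091,775.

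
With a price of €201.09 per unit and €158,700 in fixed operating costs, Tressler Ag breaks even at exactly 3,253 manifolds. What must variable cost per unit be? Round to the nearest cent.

€152.30

At break-even, FC = Q × (P − VC), so P − VC = €158,700 ÷ 3,253 = €48.7857.
Variable cost per unit = €201.09 − €48.7857 = €152.30.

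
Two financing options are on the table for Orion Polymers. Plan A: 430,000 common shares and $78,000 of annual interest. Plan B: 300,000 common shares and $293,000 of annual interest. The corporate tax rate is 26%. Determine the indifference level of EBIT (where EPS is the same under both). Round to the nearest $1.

At indifference, (EBIT − 78,000)(1 − t)/430,000 = (EBIT − 293,000)(1 − t)/300,000.
Cancelling (1 − t) and cross-multiplying: 300,000·(EBIT − 78,000) = 430,000·(EBIT − 293,000).
Solving, EBIT = (293,000·430,000 − 78,000·300,000) / (430,000 − 300,000) = 102,590,000,000 / 130,000 = 789,153.85.

$789,154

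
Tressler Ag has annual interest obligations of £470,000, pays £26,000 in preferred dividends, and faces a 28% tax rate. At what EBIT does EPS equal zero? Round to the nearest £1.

Preferred dividends are paid after tax, so their pre-tax equivalent is £26,000 ÷ (1 − 0.28) = £36,111.11.
EPS = 0 when EBIT covers interest plus the pre-tax preferred burden: £470,000 + £36,111.11 = £506,111.11.

£506,111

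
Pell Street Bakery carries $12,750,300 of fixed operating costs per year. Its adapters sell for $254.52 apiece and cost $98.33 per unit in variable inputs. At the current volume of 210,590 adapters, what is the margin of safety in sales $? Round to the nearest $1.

$32,822,068

Unit CM = price − variable cost = $254.52 − $98.33 = $156.19. Break-even units = $12,750,300 ÷ $156.19 = 81,633.27; break-even revenue = 81,633.27 × $254.52 = $20,777,299.16.
Actual sales revenue = 210,590 × $254.52 = $53,599,366.80.
Margin of safety = $53,599,366.80 − $20,777,299.16 = $32,822,068.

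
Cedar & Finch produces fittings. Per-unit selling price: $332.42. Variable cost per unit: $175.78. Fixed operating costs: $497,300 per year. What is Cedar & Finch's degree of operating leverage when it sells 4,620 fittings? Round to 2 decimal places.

At 4,620 units, contribution = 4,620 × $156.64 = $723,676.80.
EBIT = $723,676.80 − $497,300 = $226,376.80.
DOL = contribution ÷ EBIT = $723,676.80 ÷ $226,376.80 = 3.1968.

3.20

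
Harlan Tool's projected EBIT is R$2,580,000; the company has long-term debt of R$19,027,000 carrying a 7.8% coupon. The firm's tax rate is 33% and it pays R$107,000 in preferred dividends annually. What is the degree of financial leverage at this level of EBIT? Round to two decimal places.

2.76

Interest = R$1,484,106.00.
Preferred dividends grossed up pre-tax: R$107,000 / (1 − 0.33) = R$159,701.49.
DFL = EBIT ÷ [EBIT − I − D_p/(1−t)] = R$2,580,000 ÷ [R$2,580,000 − R$1,484,106.00 − R$159,701.49] = R$2,580,000 ÷ R$936,192.51 = 2.7558.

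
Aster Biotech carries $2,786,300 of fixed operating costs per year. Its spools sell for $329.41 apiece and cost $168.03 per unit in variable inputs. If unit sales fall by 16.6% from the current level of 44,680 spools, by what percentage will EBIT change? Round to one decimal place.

-27.1%

Contribution at this volume is 44,680 × $161.38 = $7,210,458.40.
Operating income = contribution − fixed costs = $7,210,458.40 − $2,786,300 = $4,424,158.40.
DOL = contribution ÷ EBIT = $7,210,458.40 ÷ $4,424,158.40 = 1.6298.
Operating income changes by 1.6298 × -16.6% = -27.1%.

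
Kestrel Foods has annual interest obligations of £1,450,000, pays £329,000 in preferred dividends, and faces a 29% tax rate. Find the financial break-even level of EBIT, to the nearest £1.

£1,913,380

Preferred dividends are paid after tax, so their pre-tax equivalent is £329,000 ÷ (1 − 0.29) = £463,380.28.
EPS = 0 when EBIT covers interest plus the pre-tax preferred burden: £1,450,000 + £463,380.28 = £1,913,380.28.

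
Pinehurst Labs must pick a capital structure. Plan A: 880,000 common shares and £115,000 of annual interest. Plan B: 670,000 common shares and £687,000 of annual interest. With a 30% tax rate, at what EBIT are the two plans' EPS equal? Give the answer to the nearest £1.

Set EPS_A = EPS_B: (EBIT − £115,000)(1 − 0.30) ÷ 880,000 = (EBIT − £687,000)(1 − 0.30) ÷ 670,000.
Cancelling (1 − t) and cross-multiplying: 670,000·(EBIT − 115,000) = 880,000·(EBIT − 687,000).
Solving, EBIT = (687,000·880,000 − 115,000·670,000) / (880,000 − 670,000) = 527,510,000,000 / 210,000 = 2,511,952.38.

£2,511,952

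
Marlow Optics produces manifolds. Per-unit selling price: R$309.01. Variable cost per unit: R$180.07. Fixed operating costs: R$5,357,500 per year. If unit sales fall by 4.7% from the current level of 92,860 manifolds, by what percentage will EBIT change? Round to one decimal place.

At 92,860 units, contribution = 92,860 × R$128.94 = R$11,973,368.40.
Operating income = contribution − fixed costs = R$11,973,368.40 − R$5,357,500 = R$6,615,868.40.
Degree of operating leverage = R$11,973,368.40 / R$6,615,868.40 = 1.8098.
%ΔEBIT = DOL × %ΔSales = 1.8098 × -4.7% = -8.5%.

-8.5%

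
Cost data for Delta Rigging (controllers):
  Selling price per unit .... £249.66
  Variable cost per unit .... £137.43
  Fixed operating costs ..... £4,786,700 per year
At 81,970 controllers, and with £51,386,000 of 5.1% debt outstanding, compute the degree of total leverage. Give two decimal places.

5.13

Total contribution margin = 81,970 × £112.23 = £9,199,493.10.
EBIT = £9,199,493.10 − £4,786,700 = £4,412,793.10. Interest = £2,620,686.00, so EBIT − I = £1,792,107.10.
DCL = contribution ÷ (EBIT − I) = £9,199,493.10 ÷ £1,792,107.10 = 5.1333.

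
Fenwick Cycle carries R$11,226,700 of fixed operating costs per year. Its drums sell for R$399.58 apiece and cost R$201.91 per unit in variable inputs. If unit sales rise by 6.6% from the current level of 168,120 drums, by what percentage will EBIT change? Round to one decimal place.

Total contribution margin = 168,120 × R$197.67 = R$33,232,280.40.
EBIT = R$33,232,280.40 − R$11,226,700 = R$22,005,580.40.
So DOL = total CM / EBIT = R$33,232,280.40 / R$22,005,580.40 = 1.5102.
Operating income changes by 1.5102 × +6.6% = +10.0%.

+10.0%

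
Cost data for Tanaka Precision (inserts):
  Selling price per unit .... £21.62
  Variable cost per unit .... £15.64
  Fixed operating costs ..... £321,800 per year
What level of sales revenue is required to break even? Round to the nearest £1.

£1,163,431

CM per unit = £21.62 − £15.64 = £5.98; CM ratio = £5.98 / £21.62 = 0.2766.
Break-even sales = FC ÷ CM ratio = £321,800 × £21.62 / £5.98 = £1,163,431.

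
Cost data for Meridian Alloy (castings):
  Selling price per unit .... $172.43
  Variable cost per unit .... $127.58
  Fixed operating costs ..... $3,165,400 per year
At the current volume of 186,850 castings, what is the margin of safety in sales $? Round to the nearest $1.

$20,048,871

Each unit contributes $172.43 − $127.58 = $44.85. Break-even units = $3,165,400 ÷ $44.85 = 70,577.48; break-even revenue = 70,577.48 × $172.43 = $12,169,674.96.
Current sales = 186,850 × $172.43 = $32,218,545.50.
Margin of safety = $32,218,545.50 − $12,169,674.96 = $20,048,871.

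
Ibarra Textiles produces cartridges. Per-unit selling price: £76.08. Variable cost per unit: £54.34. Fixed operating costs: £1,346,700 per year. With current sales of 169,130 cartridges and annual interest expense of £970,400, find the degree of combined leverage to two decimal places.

2.70

At 169,130 units, contribution = 169,130 × £21.74 = £3,676,886.20.
EBIT = £3,676,886.20 − £1,346,700 = £2,330,186.20. Interest = £970,400.00, so EBIT − I = £1,359,786.20.
DCL = contribution ÷ (EBIT − I) = £3,676,886.20 ÷ £1,359,786.20 = 2.7040.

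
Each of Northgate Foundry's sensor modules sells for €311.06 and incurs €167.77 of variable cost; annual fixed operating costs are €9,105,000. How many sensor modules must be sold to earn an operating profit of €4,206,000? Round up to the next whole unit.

92,896 sensor modules

Each unit contributes €311.06 − €167.77 = €143.29.
Units = (FC + target) / CM = (€9,105,000 + €4,206,000) / €143.29 = 92,895.53, so 92,896 sensor modules.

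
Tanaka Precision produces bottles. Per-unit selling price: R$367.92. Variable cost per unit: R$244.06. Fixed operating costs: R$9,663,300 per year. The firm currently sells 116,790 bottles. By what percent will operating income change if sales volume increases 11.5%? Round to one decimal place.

+34.6%

Contribution at this volume is 116,790 × R$123.86 = R$14,465,609.40.
Subtracting fixed costs: EBIT = R$14,465,609.40 − R$9,663,300 = R$4,802,309.40.
DOL = contribution ÷ EBIT = R$14,465,609.40 ÷ R$4,802,309.40 = 3.0122.
So EBIT moves 3.0122 × (+11.5%) = +34.6%.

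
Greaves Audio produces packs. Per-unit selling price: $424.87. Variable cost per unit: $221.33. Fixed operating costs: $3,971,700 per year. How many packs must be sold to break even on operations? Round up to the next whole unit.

19,514 packs

Contribution margin per unit = $424.87 − $221.33 = $203.54.
Break-even Q = $3,971,700 / $203.54 = 19,513.12 → 19,514 packs.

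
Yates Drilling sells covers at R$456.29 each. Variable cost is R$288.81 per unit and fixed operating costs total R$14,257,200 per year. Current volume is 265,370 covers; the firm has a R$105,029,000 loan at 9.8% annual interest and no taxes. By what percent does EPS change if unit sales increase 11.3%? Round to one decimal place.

Contribution at this volume is 265,370 × R$167.48 = R$44,444,167.60.
Subtracting fixed costs: EBIT = R$44,444,167.60 − R$14,257,200 = R$30,186,967.60.
After interest of R$10,292,842.00, pre-tax earnings = R$19,894,125.60.
Degree of combined leverage = contribution ÷ (EBIT − I) = R$44,444,167.60 ÷ R$19,894,125.60 = 2.2340.
EPS therefore changes by 2.2340 × (+11.3%) = +25.2%.

+25.2%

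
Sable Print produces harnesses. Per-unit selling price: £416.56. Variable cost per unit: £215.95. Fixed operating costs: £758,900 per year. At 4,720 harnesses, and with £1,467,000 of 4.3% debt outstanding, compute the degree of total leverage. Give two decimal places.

At 4,720 units, contribution = 4,720 × £200.61 = £946,879.20.
Operating income = contribution − fixed costs = £946,879.20 − £758,900 = £187,979.20. Interest = £63,081.00.
DOL = £946,879.20 ÷ £187,979.20 = 5.0371; DFL = £187,979.20 ÷ £124,898.20 = 1.5051.
DCL = DOL × DFL = 5.0371 × 1.5051 = 7.5813.

7.58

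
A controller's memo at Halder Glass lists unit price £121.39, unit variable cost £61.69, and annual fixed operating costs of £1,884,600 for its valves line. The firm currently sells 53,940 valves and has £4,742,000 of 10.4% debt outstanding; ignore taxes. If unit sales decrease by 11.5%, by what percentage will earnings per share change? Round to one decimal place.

-44.0%

Contribution at this volume is 53,940 × £59.70 = £3,220,218.00.
Subtracting fixed costs: EBIT = £3,220,218.00 − £1,884,600 = £1,335,618.00.
Interest = £493,168.00, so EBIT − I = £842,450.00.
Degree of combined leverage = contribution ÷ (EBIT − I) = £3,220,218.00 ÷ £842,450.00 = 3.8224.
EPS therefore changes by 3.8224 × (-11.5%) = -44.0%.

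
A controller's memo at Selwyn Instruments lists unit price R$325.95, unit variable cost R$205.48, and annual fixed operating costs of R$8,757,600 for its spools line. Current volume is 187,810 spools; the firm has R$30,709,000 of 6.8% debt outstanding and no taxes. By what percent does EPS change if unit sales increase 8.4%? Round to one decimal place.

At 187,810 units, contribution = 187,810 × R$120.47 = R$22,625,470.70.
EBIT = R$22,625,470.70 − R$8,757,600 = R$13,867,870.70.
Interest = R$2,088,212.00, so EBIT − I = R$11,779,658.70.
DCL = total CM / (EBIT − I) = R$22,625,470.70 / R$11,779,658.70 = 1.9207.
%ΔEPS = DCL × %ΔSales = 1.9207 × +8.4% = +16.1%.

+16.1%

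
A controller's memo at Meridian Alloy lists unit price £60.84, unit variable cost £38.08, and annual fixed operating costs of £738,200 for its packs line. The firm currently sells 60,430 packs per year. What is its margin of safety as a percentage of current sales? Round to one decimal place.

46.3%

Unit CM = price − variable cost = £60.84 − £38.08 = £22.76. Break-even units = £738,200 ÷ £22.76 = 32,434.09; break-even revenue = 32,434.09 × £60.84 = £1,973,290.33.
Current sales = 60,430 × £60.84 = £3,676,561.20.
Margin of safety = (£3,676,561.20 − £1,973,290.33) ÷ £3,676,561.20 = 46.3%.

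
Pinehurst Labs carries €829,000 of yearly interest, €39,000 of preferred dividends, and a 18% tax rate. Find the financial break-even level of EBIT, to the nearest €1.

€876,561

Grossing the preferred dividend up to pre-tax terms: €39,000 / (1 − 0.18) = €47,560.98.
EPS = 0 when EBIT covers interest plus the pre-tax preferred burden: €829,000 + €47,560.98 = €876,560.98.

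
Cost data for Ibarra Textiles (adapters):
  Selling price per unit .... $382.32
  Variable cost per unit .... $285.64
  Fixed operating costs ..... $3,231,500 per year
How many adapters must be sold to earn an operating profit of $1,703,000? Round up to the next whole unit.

51,040 adapters

Unit CM = price − variable cost = $382.32 − $285.64 = $96.68.
Need Q such that Q × $96.68 − $3,231,500 = $1,703,000, i.e. Q = $4,934,500 / $96.68 = 51,039.51 → 51,040.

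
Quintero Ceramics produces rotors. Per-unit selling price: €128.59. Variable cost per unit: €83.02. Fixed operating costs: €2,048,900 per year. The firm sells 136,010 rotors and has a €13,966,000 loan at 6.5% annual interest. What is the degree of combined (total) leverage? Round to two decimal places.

Contribution at this volume is 136,010 × €45.57 = €6,197,975.70.
Subtracting fixed costs: EBIT = €6,197,975.70 − €2,048,900 = €4,149,075.70. Interest = €907,790.00, so EBIT − I = €3,241,285.70.
DCL = contribution ÷ (EBIT − I) = €6,197,975.70 ÷ €3,241,285.70 = 1.9122.

1.91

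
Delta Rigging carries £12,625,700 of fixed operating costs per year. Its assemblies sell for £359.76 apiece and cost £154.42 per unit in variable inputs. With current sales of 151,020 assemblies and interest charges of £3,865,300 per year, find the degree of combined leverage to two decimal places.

2.14

Contribution at this volume is 151,020 × £205.34 = £31,010,446.80.
Operating income = contribution − fixed costs = £31,010,446.80 − £12,625,700 = £18,384,746.80. Interest = £3,865,300.00.
DOL = £31,010,446.80 ÷ £18,384,746.80 = 1.6867; DFL = £18,384,746.80 ÷ £14,519,446.80 = 1.2662.
Combined leverage = 1.6867 × 1.2662 = 2.1357.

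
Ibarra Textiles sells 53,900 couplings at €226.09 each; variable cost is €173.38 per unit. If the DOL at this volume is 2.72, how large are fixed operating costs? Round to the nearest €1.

€1,796,558

Total contribution margin = 53,900 × €52.71 = €2,841,069.00.
Since DOL = CM ÷ EBIT, EBIT = €2,841,069.00 ÷ 2.72 = €1,044,510.66.
And FC = contribution − EBIT = €2,841,069.00 − €1,044,510.66 = €1,796,558.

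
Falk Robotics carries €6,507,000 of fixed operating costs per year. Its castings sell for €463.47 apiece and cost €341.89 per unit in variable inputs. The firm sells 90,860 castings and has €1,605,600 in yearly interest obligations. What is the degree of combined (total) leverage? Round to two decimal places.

3.76

Contribution at this volume is 90,860 × €121.58 = €11,046,758.80.
Operating income = contribution − fixed costs = €11,046,758.80 − €6,507,000 = €4,539,758.80. Interest = €1,605,600.00, so EBIT − I = €2,934,158.80.
Degree of total leverage = total CM / (EBIT − interest) = €11,046,758.80 / €2,934,158.80 = 3.7649.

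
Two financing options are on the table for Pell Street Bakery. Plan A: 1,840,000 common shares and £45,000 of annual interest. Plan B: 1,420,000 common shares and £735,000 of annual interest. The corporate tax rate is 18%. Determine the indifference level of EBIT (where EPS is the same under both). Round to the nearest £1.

Set EPS_A = EPS_B: (EBIT − £45,000)(1 − 0.18) ÷ 1,840,000 = (EBIT − £735,000)(1 − 0.18) ÷ 1,420,000.
Cancelling (1 − t) and cross-multiplying: 1,420,000·(EBIT − 45,000) = 1,840,000·(EBIT − 735,000).
Solving, EBIT = (735,000·1,840,000 − 45,000·1,420,000) / (1,840,000 − 1,420,000) = 1,288,500,000,000 / 420,000 = 3,067,857.14.

£3,067,857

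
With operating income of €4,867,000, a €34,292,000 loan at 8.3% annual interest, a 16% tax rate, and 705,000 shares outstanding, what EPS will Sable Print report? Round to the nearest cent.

Interest = €2,846,236.00, so EBT = €4,867,000 − €2,846,236.00 = €2,020,764.00.
After tax at 16%: net income = €2,020,764.00 × 0.84 = €1,697,441.76.
Per share: €1,697,441.76 / 705,000 shares = €2.41.

€2.41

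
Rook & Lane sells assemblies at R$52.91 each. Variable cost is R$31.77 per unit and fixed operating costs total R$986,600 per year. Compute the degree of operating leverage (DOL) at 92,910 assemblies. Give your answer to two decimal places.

2.01

Total contribution margin = 92,910 × R$21.14 = R$1,964,117.40.
Subtracting fixed costs: EBIT = R$1,964,117.40 − R$986,600 = R$977,517.40.
So DOL = total CM / EBIT = R$1,964,117.40 / R$977,517.40 = 2.0093.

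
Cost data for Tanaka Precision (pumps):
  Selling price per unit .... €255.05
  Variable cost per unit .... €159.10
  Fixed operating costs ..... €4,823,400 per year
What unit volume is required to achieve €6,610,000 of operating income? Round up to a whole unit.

Unit CM = price − variable cost = €255.05 − €159.10 = €95.95.
Need Q such that Q × €95.95 − €4,823,400 = €6,610,000, i.e. Q = €11,433,400 / €95.95 = 119,159.98 → 119,160.

119,160 pumps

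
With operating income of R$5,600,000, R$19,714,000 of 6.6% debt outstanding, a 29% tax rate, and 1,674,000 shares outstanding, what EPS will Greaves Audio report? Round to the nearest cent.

Interest = R$1,301,124.00, so EBT = R$5,600,000 − R$1,301,124.00 = R$4,298,876.00.
After tax at 29%: net income = R$4,298,876.00 × 0.71 = R$3,052,201.96.
Per share: R$3,052,201.96 / 1,674,000 shares = R$1.82.

R$1.82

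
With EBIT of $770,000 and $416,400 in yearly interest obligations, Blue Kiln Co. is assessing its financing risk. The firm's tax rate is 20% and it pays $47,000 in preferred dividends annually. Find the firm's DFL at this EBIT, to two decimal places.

2.61

Interest = $416,400.00.
Pre-tax preferred-dividend burden = $47,000 ÷ (1 − 0.20) = $58,750.00.
DFL = EBIT ÷ [EBIT − I − D_p/(1−t)] = $770,000 ÷ [$770,000 − $416,400.00 − $58,750.00] = $770,000 ÷ $294,850.00 = 2.6115.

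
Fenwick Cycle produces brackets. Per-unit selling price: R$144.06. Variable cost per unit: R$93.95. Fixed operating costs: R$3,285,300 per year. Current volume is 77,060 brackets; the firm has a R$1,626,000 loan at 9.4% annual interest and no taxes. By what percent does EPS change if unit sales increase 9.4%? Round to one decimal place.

At 77,060 units, contribution = 77,060 × R$50.11 = R$3,861,476.60.
Operating income = contribution − fixed costs = R$3,861,476.60 − R$3,285,300 = R$576,176.60.
Interest = R$152,844.00, so EBIT − I = R$423,332.60.
DCL = total CM / (EBIT − I) = R$3,861,476.60 / R$423,332.60 = 9.1216.
EPS therefore changes by 9.1216 × (+9.4%) = +85.7%.

+85.7%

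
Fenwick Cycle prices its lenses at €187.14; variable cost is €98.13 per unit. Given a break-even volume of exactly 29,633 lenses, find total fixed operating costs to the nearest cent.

Contribution margin per unit = €187.14 − €98.13 = €89.01.
Since BE = FC / CM, FC = 29,633 × €89.01 = €2,637,633.33.

€2,637,633.33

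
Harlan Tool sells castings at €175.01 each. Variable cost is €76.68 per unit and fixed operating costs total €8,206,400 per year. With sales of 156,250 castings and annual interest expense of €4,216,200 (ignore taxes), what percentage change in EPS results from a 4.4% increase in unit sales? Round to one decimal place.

At 156,250 units, contribution = 156,250 × €98.33 = €15,364,062.50.
EBIT = €15,364,062.50 − €8,206,400 = €7,157,662.50.
Interest = €4,216,200.00, so EBIT − I = €2,941,462.50.
Degree of combined leverage = contribution ÷ (EBIT − I) = €15,364,062.50 ÷ €2,941,462.50 = 5.2233.
EPS therefore changes by 5.2233 × (+4.4%) = +23.0%.

+23.0%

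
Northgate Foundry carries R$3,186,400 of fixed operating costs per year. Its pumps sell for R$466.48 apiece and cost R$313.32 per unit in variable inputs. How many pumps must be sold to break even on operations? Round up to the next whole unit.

Each unit contributes R$466.48 − R$313.32 = R$153.16.
Break-even volume = fixed costs ÷ CM per unit = R$3,186,400 ÷ R$153.16 = 20,804.39, so 20,805 pumps.

20,805 pumps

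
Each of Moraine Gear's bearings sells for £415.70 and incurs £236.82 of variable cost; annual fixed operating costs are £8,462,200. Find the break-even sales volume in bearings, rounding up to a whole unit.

47,307 bearings

Contribution margin per unit = £415.70 − £236.82 = £178.88.
Break-even Q = £8,462,200 / £178.88 = 47,306.57 → 47,307 bearings.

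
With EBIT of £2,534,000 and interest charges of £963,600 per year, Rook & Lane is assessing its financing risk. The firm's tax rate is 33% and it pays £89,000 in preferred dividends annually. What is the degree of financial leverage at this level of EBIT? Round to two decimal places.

Interest = £963,600.00.
Preferred dividends grossed up pre-tax: £89,000 / (1 − 0.33) = £132,835.82.
DFL = EBIT ÷ [EBIT − I − D_p/(1−t)] = £2,534,000 ÷ [£2,534,000 − £963,600.00 − £132,835.82] = £2,534,000 ÷ £1,437,564.18 = 1.7627.

1.76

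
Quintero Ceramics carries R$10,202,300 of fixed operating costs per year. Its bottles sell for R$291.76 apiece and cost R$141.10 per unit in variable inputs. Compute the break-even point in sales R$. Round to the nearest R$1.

R$19,757,222

Contribution margin per unit = R$291.76 − R$141.10 = R$150.66, a CM ratio of R$150.66 ÷ R$291.76 = 0.5164.
Break-even revenue = fixed costs × price ÷ CM = R$10,202,300 × R$291.76 ÷ R$150.66 = R$19,757,222.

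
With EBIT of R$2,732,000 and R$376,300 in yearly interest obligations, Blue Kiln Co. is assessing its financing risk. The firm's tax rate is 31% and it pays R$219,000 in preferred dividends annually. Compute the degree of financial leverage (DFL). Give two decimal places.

1.34

Interest = R$376,300.00.
Pre-tax preferred-dividend burden = R$219,000 ÷ (1 − 0.31) = R$317,391.30.
DFL = EBIT ÷ [EBIT − I − D_p/(1−t)] = R$2,732,000 ÷ [R$2,732,000 − R$376,300.00 − R$317,391.30] = R$2,732,000 ÷ R$2,038,308.70 = 1.3403.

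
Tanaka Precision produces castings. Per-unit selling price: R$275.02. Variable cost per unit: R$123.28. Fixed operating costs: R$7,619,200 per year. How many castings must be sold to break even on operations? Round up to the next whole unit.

50,213 castings

Unit CM = price − variable cost = R$275.02 − R$123.28 = R$151.74.
Break-even volume = fixed costs ÷ CM per unit = R$7,619,200 ÷ R$151.74 = 50,212.21, so 50,213 castings.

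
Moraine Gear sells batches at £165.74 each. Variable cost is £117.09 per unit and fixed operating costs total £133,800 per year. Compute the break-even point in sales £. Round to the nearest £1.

Contribution margin per unit = £165.74 − £117.09 = £48.65, a CM ratio of £48.65 ÷ £165.74 = 0.2935.
Break-even revenue = fixed costs × price ÷ CM = £133,800 × £165.74 ÷ £48.65 = £455,828.

£455,828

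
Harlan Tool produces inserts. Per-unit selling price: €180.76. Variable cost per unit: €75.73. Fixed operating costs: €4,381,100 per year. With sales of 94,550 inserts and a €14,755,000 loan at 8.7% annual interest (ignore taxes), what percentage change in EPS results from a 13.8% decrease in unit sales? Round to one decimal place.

At 94,550 units, contribution = 94,550 × €105.03 = €9,930,586.50.
Subtracting fixed costs: EBIT = €9,930,586.50 − €4,381,100 = €5,549,486.50.
After interest of €1,283,685.00, pre-tax earnings = €4,265,801.50.
Degree of combined leverage = contribution ÷ (EBIT − I) = €9,930,586.50 ÷ €4,265,801.50 = 2.3280.
%ΔEPS = DCL × %ΔSales = 2.3280 × -13.8% = -32.1%.

-32.1%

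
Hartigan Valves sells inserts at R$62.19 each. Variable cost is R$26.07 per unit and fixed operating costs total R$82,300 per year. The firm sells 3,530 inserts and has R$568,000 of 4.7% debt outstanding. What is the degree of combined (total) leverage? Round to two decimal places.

6.89

At 3,530 units, contribution = 3,530 × R$36.12 = R$127,503.60.
Operating income = contribution − fixed costs = R$127,503.60 − R$82,300 = R$45,203.60. Interest = R$26,696.00, so EBIT − I = R$18,507.60.
DCL = contribution ÷ (EBIT − I) = R$127,503.60 ÷ R$18,507.60 = 6.8893.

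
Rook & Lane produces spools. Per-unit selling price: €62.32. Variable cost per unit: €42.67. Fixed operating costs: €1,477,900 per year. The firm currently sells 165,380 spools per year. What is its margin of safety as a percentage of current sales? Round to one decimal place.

54.5%

Each unit contributes €62.32 − €42.67 = €19.65. Break-even units = €1,477,900 ÷ €19.65 = 75,211.20; break-even revenue = 75,211.20 × €62.32 = €4,687,161.73.
Current sales = 165,380 × €62.32 = €10,306,481.60.
Margin of safety = (€10,306,481.60 − €4,687,161.73) ÷ €10,306,481.60 = 54.5%.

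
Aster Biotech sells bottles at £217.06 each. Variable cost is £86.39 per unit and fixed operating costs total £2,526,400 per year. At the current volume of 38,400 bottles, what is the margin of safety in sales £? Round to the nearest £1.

Contribution margin per unit = £217.06 − £86.39 = £130.67. Break-even units = £2,526,400 ÷ £130.67 = 19,334.20; break-even revenue = 19,334.20 × £217.06 = £4,196,681.59.
Current sales = 38,400 × £217.06 = £8,335,104.00.
Margin of safety = £8,335,104.00 − £4,196,681.59 = £4,138,422.

£4,138,422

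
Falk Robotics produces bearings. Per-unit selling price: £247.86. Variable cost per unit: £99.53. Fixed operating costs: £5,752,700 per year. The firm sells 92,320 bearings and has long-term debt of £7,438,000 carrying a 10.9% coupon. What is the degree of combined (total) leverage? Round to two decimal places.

At 92,320 units, contribution = 92,320 × £148.33 = £13,693,825.60.
Operating income = contribution − fixed costs = £13,693,825.60 − £5,752,700 = £7,941,125.60. Interest = £810,742.00, so EBIT − I = £7,130,383.60.
Degree of total leverage = total CM / (EBIT − interest) = £13,693,825.60 / £7,130,383.60 = 1.9205.

1.92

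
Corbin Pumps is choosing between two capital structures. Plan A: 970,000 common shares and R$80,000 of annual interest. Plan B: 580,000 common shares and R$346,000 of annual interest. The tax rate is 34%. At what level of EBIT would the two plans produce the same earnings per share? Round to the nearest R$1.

Set EPS_A = EPS_B: (EBIT − R$80,000)(1 − 0.34) ÷ 970,000 = (EBIT − R$346,000)(1 − 0.34) ÷ 580,000.
Cancelling (1 − t) and cross-multiplying: 580,000·(EBIT − 80,000) = 970,000·(EBIT − 346,000).
EBIT × (970,000 − 580,000) = 346,000 × 970,000 − 80,000 × 580,000 = 289,220,000,000, so EBIT = 289,220,000,000 ÷ 390,000 = 741,589.74.

R$741,590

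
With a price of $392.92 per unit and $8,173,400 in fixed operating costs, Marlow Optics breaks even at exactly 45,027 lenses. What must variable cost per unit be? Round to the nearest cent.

Contribution per unit must be FC / Q = $8,173,400 / 45,027 = $181.5222.
Hence VC = price − CM = $392.92 − $181.5222 = $211.40.

$211.40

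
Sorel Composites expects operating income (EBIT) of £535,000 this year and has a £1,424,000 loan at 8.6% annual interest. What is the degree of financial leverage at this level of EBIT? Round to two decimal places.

Annual interest charges come to £122,464.00.
Degree of financial leverage = EBIT / (EBIT − interest) = £535,000 / £412,536.00 = 1.2969.

1.30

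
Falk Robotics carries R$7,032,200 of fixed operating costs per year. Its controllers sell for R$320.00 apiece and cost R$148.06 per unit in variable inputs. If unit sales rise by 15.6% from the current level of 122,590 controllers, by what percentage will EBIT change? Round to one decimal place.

Contribution at this volume is 122,590 × R$171.94 = R$21,078,124.60.
Subtracting fixed costs: EBIT = R$21,078,124.60 − R$7,032,200 = R$14,045,924.60.
So DOL = total CM / EBIT = R$21,078,124.60 / R$14,045,924.60 = 1.5007.
Operating income changes by 1.5007 × +15.6% = +23.4%.

+23.4%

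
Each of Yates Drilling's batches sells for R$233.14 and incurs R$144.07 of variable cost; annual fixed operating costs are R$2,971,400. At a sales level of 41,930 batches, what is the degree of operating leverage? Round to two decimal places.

4.89

At 41,930 units, contribution = 41,930 × R$89.07 = R$3,734,705.10.
Operating income = contribution − fixed costs = R$3,734,705.10 − R$2,971,400 = R$763,305.10.
Degree of operating leverage = R$3,734,705.10 / R$763,305.10 = 4.8928.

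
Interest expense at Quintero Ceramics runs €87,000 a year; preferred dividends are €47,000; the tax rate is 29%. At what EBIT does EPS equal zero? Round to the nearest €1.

€153,197

Preferred dividends are paid after tax, so their pre-tax equivalent is €47,000 ÷ (1 − 0.29) = €66,197.18.
EPS = 0 when EBIT covers interest plus the pre-tax preferred burden: €87,000 + €66,197.18 = €153,197.18.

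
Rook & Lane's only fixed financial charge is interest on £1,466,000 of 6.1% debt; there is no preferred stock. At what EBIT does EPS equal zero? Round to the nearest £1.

Annual interest = 6.1% × £1,466,000 = £89,426.00.
With no preferred dividends, EPS = 0 when EBIT exactly covers interest, so the financial break-even EBIT is £89,426.00.

£89,426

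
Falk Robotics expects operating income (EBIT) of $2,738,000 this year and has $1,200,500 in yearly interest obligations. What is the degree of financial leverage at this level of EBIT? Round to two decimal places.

1.78

Annual interest charges come to $1,200,500.00.
DFL = EBIT ÷ (EBIT − I) = $2,738,000 ÷ ($2,738,000 − $1,200,500.00) = $2,738,000 ÷ $1,537,500.00 = 1.7808.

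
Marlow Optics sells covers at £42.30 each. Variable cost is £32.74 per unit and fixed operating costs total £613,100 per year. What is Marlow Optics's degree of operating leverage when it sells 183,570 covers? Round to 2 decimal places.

Total contribution margin = 183,570 × £9.56 = £1,754,929.20.
Subtracting fixed costs: EBIT = £1,754,929.20 − £613,100 = £1,141,829.20.
Degree of operating leverage = £1,754,929.20 / £1,141,829.20 = 1.5369.

1.54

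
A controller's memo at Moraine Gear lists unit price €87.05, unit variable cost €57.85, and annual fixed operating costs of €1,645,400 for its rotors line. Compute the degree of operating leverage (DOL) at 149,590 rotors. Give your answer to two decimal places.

At 149,590 units, contribution = 149,590 × €29.20 = €4,368,028.00.
Subtracting fixed costs: EBIT = €4,368,028.00 − €1,645,400 = €2,722,628.00.
So DOL = total CM / EBIT = €4,368,028.00 / €2,722,628.00 = 1.6043.

1.60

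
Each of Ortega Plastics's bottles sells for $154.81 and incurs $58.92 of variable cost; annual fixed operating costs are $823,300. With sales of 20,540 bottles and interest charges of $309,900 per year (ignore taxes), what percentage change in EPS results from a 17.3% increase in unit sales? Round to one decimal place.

+40.7%

At 20,540 units, contribution = 20,540 × $95.89 = $1,969,580.60.
Operating income = contribution − fixed costs = $1,969,580.60 − $823,300 = $1,146,280.60.
Interest = $309,900.00, so EBIT − I = $836,380.60.
DCL = total CM / (EBIT − I) = $1,969,580.60 / $836,380.60 = 2.3549.
EPS therefore changes by 2.3549 × (+17.3%) = +40.7%.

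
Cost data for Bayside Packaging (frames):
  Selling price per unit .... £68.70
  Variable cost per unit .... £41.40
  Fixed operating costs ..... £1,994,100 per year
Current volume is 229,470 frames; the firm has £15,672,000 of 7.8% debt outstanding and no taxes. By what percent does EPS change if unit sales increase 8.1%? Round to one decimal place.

Total contribution margin = 229,470 × £27.30 = £6,264,531.00.
Subtracting fixed costs: EBIT = £6,264,531.00 − £1,994,100 = £4,270,431.00.
After interest of £1,222,416.00, pre-tax earnings = £3,048,015.00.
Degree of combined leverage = contribution ÷ (EBIT − I) = £6,264,531.00 ÷ £3,048,015.00 = 2.0553.
EPS therefore changes by 2.0553 × (+8.1%) = +16.6%.

+16.6%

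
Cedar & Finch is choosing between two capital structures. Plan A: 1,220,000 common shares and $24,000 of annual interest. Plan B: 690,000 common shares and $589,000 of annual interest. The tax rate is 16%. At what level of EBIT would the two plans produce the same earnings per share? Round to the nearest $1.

At indifference, (EBIT − 24,000)(1 − t)/1,220,000 = (EBIT − 589,000)(1 − t)/690,000.
Cancelling (1 − t) and cross-multiplying: 690,000·(EBIT − 24,000) = 1,220,000·(EBIT − 589,000).
EBIT × (1,220,000 − 690,000) = 589,000 × 1,220,000 − 24,000 × 690,000 = 702,020,000,000, so EBIT = 702,020,000,000 ÷ 530,000 = 1,324,566.04.

$1,324,566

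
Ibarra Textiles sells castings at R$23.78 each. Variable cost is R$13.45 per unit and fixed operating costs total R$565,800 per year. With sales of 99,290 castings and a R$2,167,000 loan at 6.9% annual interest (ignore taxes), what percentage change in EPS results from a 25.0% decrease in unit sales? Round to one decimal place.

Contribution at this volume is 99,290 × R$10.33 = R$1,025,665.70.
Operating income = contribution − fixed costs = R$1,025,665.70 − R$565,800 = R$459,865.70.
After interest of R$149,523.00, pre-tax earnings = R$310,342.70.
Degree of combined leverage = contribution ÷ (EBIT − I) = R$1,025,665.70 ÷ R$310,342.70 = 3.3049.
%ΔEPS = DCL × %ΔSales = 3.3049 × -25.0% = -82.6%.

-82.6%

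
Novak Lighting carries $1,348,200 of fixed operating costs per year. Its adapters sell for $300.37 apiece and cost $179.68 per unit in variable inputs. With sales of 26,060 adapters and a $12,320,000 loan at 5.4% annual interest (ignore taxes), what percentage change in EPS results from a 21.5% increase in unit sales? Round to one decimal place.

+59.8%

At 26,060 units, contribution = 26,060 × $120.69 = $3,145,181.40.
Subtracting fixed costs: EBIT = $3,145,181.40 − $1,348,200 = $1,796,981.40.
After interest of $665,280.00, pre-tax earnings = $1,131,701.40.
DCL = total CM / (EBIT − I) = $3,145,181.40 / $1,131,701.40 = 2.7792.
%ΔEPS = DCL × %ΔSales = 2.7792 × +21.5% = +59.8%.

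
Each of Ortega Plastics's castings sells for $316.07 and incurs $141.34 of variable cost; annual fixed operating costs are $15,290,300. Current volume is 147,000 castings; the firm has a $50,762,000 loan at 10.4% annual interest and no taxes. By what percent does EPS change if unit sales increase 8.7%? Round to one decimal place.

Contribution at this volume is 147,000 × $174.73 = $25,685,310.00.
EBIT = $25,685,310.00 − $15,290,300 = $10,395,010.00.
After interest of $5,279,248.00, pre-tax earnings = $5,115,762.00.
Degree of combined leverage = contribution ÷ (EBIT − I) = $25,685,310.00 ÷ $5,115,762.00 = 5.0208.
%ΔEPS = DCL × %ΔSales = 5.0208 × +8.7% = +43.7%.

+43.7%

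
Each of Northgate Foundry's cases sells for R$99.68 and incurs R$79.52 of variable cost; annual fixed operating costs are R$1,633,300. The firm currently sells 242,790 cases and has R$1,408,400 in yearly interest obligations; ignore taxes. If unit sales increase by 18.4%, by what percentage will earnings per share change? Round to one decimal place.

+48.6%

At 242,790 units, contribution = 242,790 × R$20.16 = R$4,894,646.40.
EBIT = R$4,894,646.40 − R$1,633,300 = R$3,261,346.40.
After interest of R$1,408,400.00, pre-tax earnings = R$1,852,946.40.
Degree of combined leverage = contribution ÷ (EBIT − I) = R$4,894,646.40 ÷ R$1,852,946.40 = 2.6415.
EPS therefore changes by 2.6415 × (+18.4%) = +48.6%.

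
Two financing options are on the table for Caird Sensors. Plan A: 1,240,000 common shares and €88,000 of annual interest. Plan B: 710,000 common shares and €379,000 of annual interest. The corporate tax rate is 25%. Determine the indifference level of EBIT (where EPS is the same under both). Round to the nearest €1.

At indifference, (EBIT − 88,000)(1 − t)/1,240,000 = (EBIT − 379,000)(1 − t)/710,000.
The (1 − t) factor cancels: (EBIT − 88,000) × 710,000 = (EBIT − 379,000) × 1,240,000.
Solving, EBIT = (379,000·1,240,000 − 88,000·710,000) / (1,240,000 − 710,000) = 407,480,000,000 / 530,000 = 768,830.19.

€768,830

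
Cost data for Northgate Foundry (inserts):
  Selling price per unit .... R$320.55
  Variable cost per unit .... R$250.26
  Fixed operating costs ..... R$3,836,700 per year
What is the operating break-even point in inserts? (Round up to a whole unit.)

54,584 inserts

Unit CM = price − variable cost = R$320.55 − R$250.26 = R$70.29.
Break-even Q = R$3,836,700 / R$70.29 = 54,583.87 → 54,584 inserts.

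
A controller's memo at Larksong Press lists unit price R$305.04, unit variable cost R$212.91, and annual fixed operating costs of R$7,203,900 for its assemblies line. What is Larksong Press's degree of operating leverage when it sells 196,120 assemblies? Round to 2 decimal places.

Total contribution margin = 196,120 × R$92.13 = R$18,068,535.60.
Subtracting fixed costs: EBIT = R$18,068,535.60 − R$7,203,900 = R$10,864,635.60.
So DOL = total CM / EBIT = R$18,068,535.60 / R$10,864,635.60 = 1.6631.

1.66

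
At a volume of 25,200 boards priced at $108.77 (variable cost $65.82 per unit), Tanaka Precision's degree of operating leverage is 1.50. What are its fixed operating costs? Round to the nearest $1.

Total contribution margin = 25,200 × $42.95 = $1,082,340.00.
Since DOL = CM ÷ EBIT, EBIT = $1,082,340.00 ÷ 1.50 = $721,560.00.
And FC = contribution − EBIT = $1,082,340.00 − $721,560.00 = $360,780.

$360,780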